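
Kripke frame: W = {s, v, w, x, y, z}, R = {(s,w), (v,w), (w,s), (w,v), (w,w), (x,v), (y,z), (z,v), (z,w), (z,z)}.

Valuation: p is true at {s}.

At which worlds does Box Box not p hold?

s: successors {w}; Box not p there: w:F. ✗
v: successors {w}; Box not p there: w:F. ✗
w: successors {s, v, w}; Box not p there: s:T, v:T, w:F. ✗
x: successors {v}; Box not p there: v:T. ✓
y: successors {z}; Box not p there: z:T. ✓
z: successors {v, w, z}; Box not p there: v:T, w:F, z:T. ✗

{x, y}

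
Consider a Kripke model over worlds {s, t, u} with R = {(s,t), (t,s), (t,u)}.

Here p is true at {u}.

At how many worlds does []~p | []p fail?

s: []~p is T, []p is F. ✓
t: []~p is F, []p is F. ✗
u: []~p is T, []p is T. ✓
Satisfying worlds: {s, u}.
So []~p | []p fails at the other 1 world.

1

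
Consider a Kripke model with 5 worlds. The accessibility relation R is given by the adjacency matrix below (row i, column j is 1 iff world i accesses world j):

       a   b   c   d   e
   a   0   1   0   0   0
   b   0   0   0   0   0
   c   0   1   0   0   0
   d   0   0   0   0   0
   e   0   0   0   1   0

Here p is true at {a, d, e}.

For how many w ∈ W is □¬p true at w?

4

a: successors {b}; ¬p there: b:T. ✓
b: no successors, so □¬p holds vacuously. ✓
c: successors {b}; ¬p there: b:T. ✓
d: no successors, so □¬p holds vacuously. ✓
e: successors {d}; ¬p there: d:F. ✗
Satisfying worlds: {a, b, c, d}.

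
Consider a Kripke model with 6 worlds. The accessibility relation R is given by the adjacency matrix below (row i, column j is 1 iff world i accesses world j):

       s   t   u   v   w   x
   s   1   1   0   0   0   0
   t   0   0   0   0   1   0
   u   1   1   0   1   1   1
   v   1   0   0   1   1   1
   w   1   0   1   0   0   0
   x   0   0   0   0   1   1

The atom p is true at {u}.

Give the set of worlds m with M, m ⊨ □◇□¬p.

s: successors {s, t}; ◇□¬p there: s:T, t:F. ✗
t: successors {w}; ◇□¬p there: w:T. ✓
u: successors {s, t, v, w, x}; ◇□¬p there: s:T, t:F, v:T, w:T, x:T. ✗
v: successors {s, v, w, x}; ◇□¬p there: s:T, v:T, w:T, x:T. ✓
w: successors {s, u}; ◇□¬p there: s:T, u:T. ✓
x: successors {w, x}; ◇□¬p there: w:T, x:T. ✓

{t, v, w, x}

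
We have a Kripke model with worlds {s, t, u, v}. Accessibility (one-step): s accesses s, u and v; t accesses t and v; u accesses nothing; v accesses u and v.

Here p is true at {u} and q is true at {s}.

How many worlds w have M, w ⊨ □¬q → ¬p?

s: □¬q is F, ¬p is T. ✓
t: □¬q is T, ¬p is T. ✓
u: □¬q is T, ¬p is F. ✗
v: □¬q is T, ¬p is T. ✓
Satisfying worlds: {s, t, v}.

3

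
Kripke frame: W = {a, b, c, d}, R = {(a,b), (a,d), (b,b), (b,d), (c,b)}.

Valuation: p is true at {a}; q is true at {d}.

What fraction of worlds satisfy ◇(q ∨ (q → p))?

3/4

a: successors {b, d}; q ∨ (q → p) there: b:T, d:T. ✓
b: successors {b, d}; q ∨ (q → p) there: b:T, d:T. ✓
c: successors {b}; q ∨ (q → p) there: b:T. ✓
d: no successors, so ◇(q ∨ (q → p)) fails. ✗
That's 3 of 4 worlds, so 3/4.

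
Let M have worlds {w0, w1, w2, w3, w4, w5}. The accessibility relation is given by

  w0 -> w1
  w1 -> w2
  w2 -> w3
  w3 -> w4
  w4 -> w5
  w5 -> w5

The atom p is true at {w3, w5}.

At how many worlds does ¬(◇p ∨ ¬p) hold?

w0: ◇p ∨ ¬p is T. ✗
w1: ◇p ∨ ¬p is T. ✗
w2: ◇p ∨ ¬p is T. ✗
w3: ◇p ∨ ¬p is F. ✓
w4: ◇p ∨ ¬p is T. ✗
w5: ◇p ∨ ¬p is T. ✗
Satisfying worlds: {w3}.

1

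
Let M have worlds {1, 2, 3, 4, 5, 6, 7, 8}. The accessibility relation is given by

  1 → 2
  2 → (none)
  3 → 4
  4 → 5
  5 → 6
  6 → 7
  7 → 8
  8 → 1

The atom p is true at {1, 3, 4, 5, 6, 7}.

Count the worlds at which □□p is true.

6

1: successors {2}; □p there: 2:T. ✓
2: no successors, so □□p holds vacuously. ✓
3: successors {4}; □p there: 4:T. ✓
4: successors {5}; □p there: 5:T. ✓
5: successors {6}; □p there: 6:T. ✓
6: successors {7}; □p there: 7:F. ✗
7: successors {8}; □p there: 8:T. ✓
8: successors {1}; □p there: 1:F. ✗
Satisfying worlds: {1, 2, 3, 4, 5, 7}.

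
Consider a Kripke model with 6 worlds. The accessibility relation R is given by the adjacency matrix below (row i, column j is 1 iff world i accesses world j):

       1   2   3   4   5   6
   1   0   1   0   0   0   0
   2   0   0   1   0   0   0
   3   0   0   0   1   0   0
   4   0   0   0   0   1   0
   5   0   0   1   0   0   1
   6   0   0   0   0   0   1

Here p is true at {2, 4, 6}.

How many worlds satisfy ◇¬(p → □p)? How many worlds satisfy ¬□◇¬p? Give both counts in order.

For ◇¬(p → □p):
1: successors {2}; ¬(p → □p) there: 2:T. ✓
2: successors {3}; ¬(p → □p) there: 3:F. ✗
3: successors {4}; ¬(p → □p) there: 4:T. ✓
4: successors {5}; ¬(p → □p) there: 5:F. ✗
5: successors {3, 6}; ¬(p → □p) there: 3:F, 6:F. ✗
6: successors {6}; ¬(p → □p) there: 6:F. ✗
— 2 worlds.
For ¬□◇¬p:
1: □◇¬p is T. ✗
2: □◇¬p is F. ✓
3: □◇¬p is T. ✗
4: □◇¬p is T. ✗
5: □◇¬p is F. ✓
6: □◇¬p is F. ✓
— 3 worlds.

2 and 3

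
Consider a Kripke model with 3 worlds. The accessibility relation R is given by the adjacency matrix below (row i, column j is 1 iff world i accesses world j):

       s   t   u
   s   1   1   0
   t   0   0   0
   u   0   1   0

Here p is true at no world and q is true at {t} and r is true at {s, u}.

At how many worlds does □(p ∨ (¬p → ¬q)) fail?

s: successors {s, t}; p ∨ (¬p → ¬q) there: s:T, t:F. ✗
t: no successors, so □(p ∨ (¬p → ¬q)) holds vacuously. ✓
u: successors {t}; p ∨ (¬p → ¬q) there: t:F. ✗
Satisfying worlds: {t}.
So □(p ∨ (¬p → ¬q)) fails at the other 2 worlds.

2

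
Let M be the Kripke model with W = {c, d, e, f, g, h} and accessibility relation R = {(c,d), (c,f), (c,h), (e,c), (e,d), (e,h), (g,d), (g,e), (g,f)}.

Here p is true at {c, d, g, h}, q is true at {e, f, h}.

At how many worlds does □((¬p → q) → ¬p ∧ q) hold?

c: successors {d, f, h}; (¬p → q) → ¬p ∧ q there: d:F, f:T, h:F. ✗
d: no successors, so □((¬p → q) → ¬p ∧ q) holds vacuously. ✓
e: successors {c, d, h}; (¬p → q) → ¬p ∧ q there: c:F, d:F, h:F. ✗
f: no successors, so □((¬p → q) → ¬p ∧ q) holds vacuously. ✓
g: successors {d, e, f}; (¬p → q) → ¬p ∧ q there: d:F, e:T, f:T. ✗
h: no successors, so □((¬p → q) → ¬p ∧ q) holds vacuously. ✓
Satisfying worlds: {d, f, h}.

3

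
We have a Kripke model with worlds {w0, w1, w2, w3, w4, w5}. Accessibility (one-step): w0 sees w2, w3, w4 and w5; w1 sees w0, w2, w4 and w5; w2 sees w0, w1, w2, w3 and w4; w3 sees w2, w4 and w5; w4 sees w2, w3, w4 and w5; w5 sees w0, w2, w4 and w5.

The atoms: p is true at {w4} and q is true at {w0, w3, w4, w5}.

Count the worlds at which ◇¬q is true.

w0: successors {w2, w3, w4, w5}; ¬q there: w2:T, w3:F, w4:F, w5:F. ✓
w1: successors {w0, w2, w4, w5}; ¬q there: w0:F, w2:T, w4:F, w5:F. ✓
w2: successors {w0, w1, w2, w3, w4}; ¬q there: w0:F, w1:T, w2:T, w3:F, w4:F. ✓
w3: successors {w2, w4, w5}; ¬q there: w2:T, w4:F, w5:F. ✓
w4: successors {w2, w3, w4, w5}; ¬q there: w2:T, w3:F, w4:F, w5:F. ✓
w5: successors {w0, w2, w4, w5}; ¬q there: w0:F, w2:T, w4:F, w5:F. ✓
Satisfying worlds: {w0, w1, w2, w3, w4, w5}.

6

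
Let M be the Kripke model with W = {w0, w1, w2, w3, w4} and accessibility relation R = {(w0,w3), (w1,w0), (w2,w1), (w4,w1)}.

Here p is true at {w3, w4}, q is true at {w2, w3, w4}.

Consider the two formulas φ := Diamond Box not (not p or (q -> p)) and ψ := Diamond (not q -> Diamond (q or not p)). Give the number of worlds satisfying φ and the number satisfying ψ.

1 and 4

For Diamond Box not (not p or (q -> p)):
w0: successors {w3}; Box not (not p or (q -> p)) there: w3:T. ✓
w1: successors {w0}; Box not (not p or (q -> p)) there: w0:F. ✗
w2: successors {w1}; Box not (not p or (q -> p)) there: w1:F. ✗
w3: no successors, so Diamond Box not (not p or (q -> p)) fails. ✗
w4: successors {w1}; Box not (not p or (q -> p)) there: w1:F. ✗
— 1 world.
For Diamond (not q -> Diamond (q or not p)):
w0: successors {w3}; not q -> Diamond (q or not p) there: w3:T. ✓
w1: successors {w0}; not q -> Diamond (q or not p) there: w0:T. ✓
w2: successors {w1}; not q -> Diamond (q or not p) there: w1:T. ✓
w3: no successors, so Diamond (not q -> Diamond (q or not p)) fails. ✗
w4: successors {w1}; not q -> Diamond (q or not p) there: w1:T. ✓
— 4 worlds.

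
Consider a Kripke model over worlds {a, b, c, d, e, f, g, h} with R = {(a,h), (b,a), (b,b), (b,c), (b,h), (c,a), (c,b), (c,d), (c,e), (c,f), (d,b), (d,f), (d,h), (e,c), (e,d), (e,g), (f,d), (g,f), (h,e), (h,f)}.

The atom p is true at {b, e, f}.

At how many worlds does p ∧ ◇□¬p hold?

a: p is F, ◇□¬p is F. ✗
b: p is T, ◇□¬p is T. ✓
c: p is F, ◇□¬p is T. ✗
d: p is F, ◇□¬p is T. ✗
e: p is T, ◇□¬p is F. ✗
f: p is T, ◇□¬p is F. ✗
g: p is F, ◇□¬p is T. ✗
h: p is F, ◇□¬p is T. ✗
Satisfying worlds: {b}.

1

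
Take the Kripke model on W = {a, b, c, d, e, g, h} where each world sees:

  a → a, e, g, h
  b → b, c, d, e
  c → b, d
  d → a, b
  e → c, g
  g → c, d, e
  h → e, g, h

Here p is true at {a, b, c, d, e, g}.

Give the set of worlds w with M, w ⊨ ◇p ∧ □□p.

a: ◇p is T, □□p is F. ✗
b: ◇p is T, □□p is T. ✓
c: ◇p is T, □□p is T. ✓
d: ◇p is T, □□p is F. ✗
e: ◇p is T, □□p is T. ✓
g: ◇p is T, □□p is T. ✓
h: ◇p is T, □□p is F. ✗

{b, c, e, g}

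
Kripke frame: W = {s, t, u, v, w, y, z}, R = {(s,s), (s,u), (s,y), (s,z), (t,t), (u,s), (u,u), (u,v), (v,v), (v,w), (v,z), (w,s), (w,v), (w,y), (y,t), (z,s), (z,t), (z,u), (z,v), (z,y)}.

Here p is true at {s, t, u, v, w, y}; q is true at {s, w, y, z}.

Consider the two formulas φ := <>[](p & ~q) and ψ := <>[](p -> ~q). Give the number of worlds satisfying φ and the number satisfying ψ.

For <>[](p & ~q):
s: successors {s, u, y, z}; [](p & ~q) there: s:F, u:F, y:T, z:F. ✓
t: successors {t}; [](p & ~q) there: t:T. ✓
u: successors {s, u, v}; [](p & ~q) there: s:F, u:F, v:F. ✗
v: successors {v, w, z}; [](p & ~q) there: v:F, w:F, z:F. ✗
w: successors {s, v, y}; [](p & ~q) there: s:F, v:F, y:T. ✓
y: successors {t}; [](p & ~q) there: t:T. ✓
z: successors {s, t, u, v, y}; [](p & ~q) there: s:F, t:T, u:F, v:F, y:T. ✓
— 5 worlds.
For <>[](p -> ~q):
s: successors {s, u, y, z}; [](p -> ~q) there: s:F, u:F, y:T, z:F. ✓
t: successors {t}; [](p -> ~q) there: t:T. ✓
u: successors {s, u, v}; [](p -> ~q) there: s:F, u:F, v:F. ✗
v: successors {v, w, z}; [](p -> ~q) there: v:F, w:F, z:F. ✗
w: successors {s, v, y}; [](p -> ~q) there: s:F, v:F, y:T. ✓
y: successors {t}; [](p -> ~q) there: t:T. ✓
z: successors {s, t, u, v, y}; [](p -> ~q) there: s:F, t:T, u:F, v:F, y:T. ✓
— 5 worlds.

5 and 5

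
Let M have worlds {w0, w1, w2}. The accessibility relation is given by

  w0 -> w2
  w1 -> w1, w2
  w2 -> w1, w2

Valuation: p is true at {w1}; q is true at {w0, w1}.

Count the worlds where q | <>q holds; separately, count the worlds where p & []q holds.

3 and 0

For q | <>q:
w0: q is T, <>q is F. ✓
w1: q is T, <>q is T. ✓
w2: q is F, <>q is T. ✓
— 3 worlds.
For p & []q:
w0: p is F, []q is F. ✗
w1: p is T, []q is F. ✗
w2: p is F, []q is F. ✗
— 0 worlds.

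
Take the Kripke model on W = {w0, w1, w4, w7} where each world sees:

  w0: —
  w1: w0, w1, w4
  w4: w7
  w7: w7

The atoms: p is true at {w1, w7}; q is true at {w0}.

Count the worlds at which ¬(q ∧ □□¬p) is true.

3

w0: q ∧ □□¬p is T. ✗
w1: q ∧ □□¬p is F. ✓
w4: q ∧ □□¬p is F. ✓
w7: q ∧ □□¬p is F. ✓
Satisfying worlds: {w1, w4, w7}.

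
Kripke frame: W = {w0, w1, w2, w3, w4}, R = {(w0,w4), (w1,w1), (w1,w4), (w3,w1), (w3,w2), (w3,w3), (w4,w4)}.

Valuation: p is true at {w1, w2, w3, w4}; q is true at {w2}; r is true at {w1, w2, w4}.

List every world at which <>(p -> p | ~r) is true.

{w0, w1, w3, w4}

w0: successors {w4}; p -> p | ~r there: w4:T. ✓
w1: successors {w1, w4}; p -> p | ~r there: w1:T, w4:T. ✓
w2: no successors, so <>(p -> p | ~r) fails. ✗
w3: successors {w1, w2, w3}; p -> p | ~r there: w1:T, w2:T, w3:T. ✓
w4: successors {w4}; p -> p | ~r there: w4:T. ✓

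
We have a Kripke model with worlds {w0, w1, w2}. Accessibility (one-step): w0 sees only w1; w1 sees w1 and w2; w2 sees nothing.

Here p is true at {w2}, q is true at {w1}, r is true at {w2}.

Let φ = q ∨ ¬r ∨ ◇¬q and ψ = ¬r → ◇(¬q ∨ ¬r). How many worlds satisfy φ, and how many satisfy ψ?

For q ∨ ¬r ∨ ◇¬q:
w0: q ∨ ¬r is T, ◇¬q is F. ✓
w1: q ∨ ¬r is T, ◇¬q is T. ✓
w2: q ∨ ¬r is F, ◇¬q is F. ✗
— 2 worlds.
For ¬r → ◇(¬q ∨ ¬r):
w0: ¬r is T, ◇(¬q ∨ ¬r) is T. ✓
w1: ¬r is T, ◇(¬q ∨ ¬r) is T. ✓
w2: ¬r is F, ◇(¬q ∨ ¬r) is F. ✓
— 3 worlds.

2 and 3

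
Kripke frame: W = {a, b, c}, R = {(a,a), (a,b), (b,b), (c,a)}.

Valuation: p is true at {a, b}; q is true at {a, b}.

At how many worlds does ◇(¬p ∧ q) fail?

3

a: successors {a, b}; ¬p ∧ q there: a:F, b:F. ✗
b: successors {b}; ¬p ∧ q there: b:F. ✗
c: successors {a}; ¬p ∧ q there: a:F. ✗
Satisfying worlds: ∅.
So ◇(¬p ∧ q) fails at the other 3 worlds.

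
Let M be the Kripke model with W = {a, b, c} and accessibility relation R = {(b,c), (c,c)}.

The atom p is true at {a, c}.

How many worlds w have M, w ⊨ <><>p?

a: no successors, so <><>p fails. ✗
b: successors {c}; <>p there: c:T. ✓
c: successors {c}; <>p there: c:T. ✓
Satisfying worlds: {b, c}.

2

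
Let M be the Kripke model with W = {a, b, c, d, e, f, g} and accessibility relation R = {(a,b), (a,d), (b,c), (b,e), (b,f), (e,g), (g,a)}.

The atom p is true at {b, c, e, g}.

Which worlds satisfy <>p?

a: successors {b, d}; p there: b:T, d:F. ✓
b: successors {c, e, f}; p there: c:T, e:T, f:F. ✓
c: no successors, so <>p fails. ✗
d: no successors, so <>p fails. ✗
e: successors {g}; p there: g:T. ✓
f: no successors, so <>p fails. ✗
g: successors {a}; p there: a:F. ✗

{a, b, e}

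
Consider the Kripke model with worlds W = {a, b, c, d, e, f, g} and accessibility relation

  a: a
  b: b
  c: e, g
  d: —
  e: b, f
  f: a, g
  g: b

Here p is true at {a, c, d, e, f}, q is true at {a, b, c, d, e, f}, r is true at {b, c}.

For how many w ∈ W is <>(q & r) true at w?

3

a: successors {a}; q & r there: a:F. ✗
b: successors {b}; q & r there: b:T. ✓
c: successors {e, g}; q & r there: e:F, g:F. ✗
d: no successors, so <>(q & r) fails. ✗
e: successors {b, f}; q & r there: b:T, f:F. ✓
f: successors {a, g}; q & r there: a:F, g:F. ✗
g: successors {b}; q & r there: b:T. ✓
Satisfying worlds: {b, e, g}.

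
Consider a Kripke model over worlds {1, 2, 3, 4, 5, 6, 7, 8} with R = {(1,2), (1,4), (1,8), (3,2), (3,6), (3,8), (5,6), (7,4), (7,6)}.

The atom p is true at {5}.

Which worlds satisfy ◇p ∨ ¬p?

1: ◇p is F, ¬p is T. ✓
2: ◇p is F, ¬p is T. ✓
3: ◇p is F, ¬p is T. ✓
4: ◇p is F, ¬p is T. ✓
5: ◇p is F, ¬p is F. ✗
6: ◇p is F, ¬p is T. ✓
7: ◇p is F, ¬p is T. ✓
8: ◇p is F, ¬p is T. ✓

{1, 2, 3, 4, 6, 7, 8}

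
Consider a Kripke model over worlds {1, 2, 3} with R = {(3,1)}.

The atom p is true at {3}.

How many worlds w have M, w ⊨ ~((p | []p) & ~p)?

1

1: (p | []p) & ~p is T. ✗
2: (p | []p) & ~p is T. ✗
3: (p | []p) & ~p is F. ✓
Satisfying worlds: {3}.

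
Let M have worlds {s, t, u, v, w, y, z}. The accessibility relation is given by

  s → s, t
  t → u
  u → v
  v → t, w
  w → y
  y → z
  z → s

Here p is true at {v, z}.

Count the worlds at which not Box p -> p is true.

4

s: not Box p is T, p is F. ✗
t: not Box p is T, p is F. ✗
u: not Box p is F, p is F. ✓
v: not Box p is T, p is T. ✓
w: not Box p is T, p is F. ✗
y: not Box p is F, p is F. ✓
z: not Box p is T, p is T. ✓
Satisfying worlds: {u, v, y, z}.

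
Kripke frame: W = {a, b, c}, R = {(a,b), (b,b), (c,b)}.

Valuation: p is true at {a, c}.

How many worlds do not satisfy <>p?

a: successors {b}; p there: b:F. ✗
b: successors {b}; p there: b:F. ✗
c: successors {b}; p there: b:F. ✗
Satisfying worlds: ∅.
So <>p fails at the other 3 worlds.

3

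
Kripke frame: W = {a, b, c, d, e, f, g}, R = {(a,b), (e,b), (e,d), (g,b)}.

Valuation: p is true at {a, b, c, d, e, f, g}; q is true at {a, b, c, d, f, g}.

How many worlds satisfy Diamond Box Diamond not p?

3

a: successors {b}; Box Diamond not p there: b:T. ✓
b: no successors, so Diamond Box Diamond not p fails. ✗
c: no successors, so Diamond Box Diamond not p fails. ✗
d: no successors, so Diamond Box Diamond not p fails. ✗
e: successors {b, d}; Box Diamond not p there: b:T, d:T. ✓
f: no successors, so Diamond Box Diamond not p fails. ✗
g: successors {b}; Box Diamond not p there: b:T. ✓
Satisfying worlds: {a, e, g}.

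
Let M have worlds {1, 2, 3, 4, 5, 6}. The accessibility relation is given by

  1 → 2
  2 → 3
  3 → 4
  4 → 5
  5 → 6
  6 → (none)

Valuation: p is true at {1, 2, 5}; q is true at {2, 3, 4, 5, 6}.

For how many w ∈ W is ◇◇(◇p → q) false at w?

2

1: successors {2}; ◇(◇p → q) there: 2:T. ✓
2: successors {3}; ◇(◇p → q) there: 3:T. ✓
3: successors {4}; ◇(◇p → q) there: 4:T. ✓
4: successors {5}; ◇(◇p → q) there: 5:T. ✓
5: successors {6}; ◇(◇p → q) there: 6:F. ✗
6: no successors, so ◇◇(◇p → q) fails. ✗
Satisfying worlds: {1, 2, 3, 4}.
So ◇◇(◇p → q) fails at the other 2 worlds.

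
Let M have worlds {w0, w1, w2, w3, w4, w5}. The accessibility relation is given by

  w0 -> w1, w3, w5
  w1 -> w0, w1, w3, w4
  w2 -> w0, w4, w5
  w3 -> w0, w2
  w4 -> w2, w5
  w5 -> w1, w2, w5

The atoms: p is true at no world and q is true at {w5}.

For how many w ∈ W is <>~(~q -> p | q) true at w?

6

w0: successors {w1, w3, w5}; ~(~q -> p | q) there: w1:T, w3:T, w5:F. ✓
w1: successors {w0, w1, w3, w4}; ~(~q -> p | q) there: w0:T, w1:T, w3:T, w4:T. ✓
w2: successors {w0, w4, w5}; ~(~q -> p | q) there: w0:T, w4:T, w5:F. ✓
w3: successors {w0, w2}; ~(~q -> p | q) there: w0:T, w2:T. ✓
w4: successors {w2, w5}; ~(~q -> p | q) there: w2:T, w5:F. ✓
w5: successors {w1, w2, w5}; ~(~q -> p | q) there: w1:T, w2:T, w5:F. ✓
Satisfying worlds: {w0, w1, w2, w3, w4, w5}.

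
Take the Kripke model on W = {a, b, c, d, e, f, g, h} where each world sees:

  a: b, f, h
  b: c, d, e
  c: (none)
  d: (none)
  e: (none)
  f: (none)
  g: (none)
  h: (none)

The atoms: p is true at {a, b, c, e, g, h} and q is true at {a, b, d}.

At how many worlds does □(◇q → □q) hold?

a: successors {b, f, h}; ◇q → □q there: b:F, f:T, h:T. ✗
b: successors {c, d, e}; ◇q → □q there: c:T, d:T, e:T. ✓
c: no successors, so □(◇q → □q) holds vacuously. ✓
d: no successors, so □(◇q → □q) holds vacuously. ✓
e: no successors, so □(◇q → □q) holds vacuously. ✓
f: no successors, so □(◇q → □q) holds vacuously. ✓
g: no successors, so □(◇q → □q) holds vacuously. ✓
h: no successors, so □(◇q → □q) holds vacuously. ✓
Satisfying worlds: {b, c, d, e, f, g, h}.

7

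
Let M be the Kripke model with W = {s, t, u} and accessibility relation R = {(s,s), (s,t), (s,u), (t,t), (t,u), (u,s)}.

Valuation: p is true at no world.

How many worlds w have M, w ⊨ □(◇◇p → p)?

s: successors {s, t, u}; ◇◇p → p there: s:T, t:T, u:T. ✓
t: successors {t, u}; ◇◇p → p there: t:T, u:T. ✓
u: successors {s}; ◇◇p → p there: s:T. ✓
Satisfying worlds: {s, t, u}.

3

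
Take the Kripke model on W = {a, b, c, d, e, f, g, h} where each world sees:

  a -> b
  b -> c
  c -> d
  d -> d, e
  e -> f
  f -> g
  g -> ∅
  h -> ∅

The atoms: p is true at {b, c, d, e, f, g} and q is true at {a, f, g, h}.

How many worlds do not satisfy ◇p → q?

4

a: ◇p is T, q is T. ✓
b: ◇p is T, q is F. ✗
c: ◇p is T, q is F. ✗
d: ◇p is T, q is F. ✗
e: ◇p is T, q is F. ✗
f: ◇p is T, q is T. ✓
g: ◇p is F, q is T. ✓
h: ◇p is F, q is T. ✓
Satisfying worlds: {a, f, g, h}.
So ◇p → q fails at the other 4 worlds.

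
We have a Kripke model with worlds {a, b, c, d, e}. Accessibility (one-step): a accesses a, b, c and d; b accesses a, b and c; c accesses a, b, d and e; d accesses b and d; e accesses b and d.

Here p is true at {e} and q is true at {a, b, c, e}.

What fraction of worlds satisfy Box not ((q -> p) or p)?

a: successors {a, b, c, d}; not ((q -> p) or p) there: a:T, b:T, c:T, d:F. ✗
b: successors {a, b, c}; not ((q -> p) or p) there: a:T, b:T, c:T. ✓
c: successors {a, b, d, e}; not ((q -> p) or p) there: a:T, b:T, d:F, e:F. ✗
d: successors {b, d}; not ((q -> p) or p) there: b:T, d:F. ✗
e: successors {b, d}; not ((q -> p) or p) there: b:T, d:F. ✗
That's 1 of 5 worlds, so 1/5.

1/5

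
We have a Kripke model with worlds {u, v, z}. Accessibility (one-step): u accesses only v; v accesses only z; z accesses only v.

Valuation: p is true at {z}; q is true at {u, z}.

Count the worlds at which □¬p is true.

u: successors {v}; ¬p there: v:T. ✓
v: successors {z}; ¬p there: z:F. ✗
z: successors {v}; ¬p there: v:T. ✓
Satisfying worlds: {u, z}.

2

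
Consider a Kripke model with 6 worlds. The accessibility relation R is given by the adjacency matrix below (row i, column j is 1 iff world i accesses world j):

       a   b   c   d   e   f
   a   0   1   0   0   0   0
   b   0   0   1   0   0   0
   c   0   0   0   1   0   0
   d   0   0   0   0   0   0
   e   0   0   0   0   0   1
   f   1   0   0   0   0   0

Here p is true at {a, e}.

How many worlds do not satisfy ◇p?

5

a: successors {b}; p there: b:F. ✗
b: successors {c}; p there: c:F. ✗
c: successors {d}; p there: d:F. ✗
d: no successors, so ◇p fails. ✗
e: successors {f}; p there: f:F. ✗
f: successors {a}; p there: a:T. ✓
Satisfying worlds: {f}.
So ◇p fails at the other 5 worlds.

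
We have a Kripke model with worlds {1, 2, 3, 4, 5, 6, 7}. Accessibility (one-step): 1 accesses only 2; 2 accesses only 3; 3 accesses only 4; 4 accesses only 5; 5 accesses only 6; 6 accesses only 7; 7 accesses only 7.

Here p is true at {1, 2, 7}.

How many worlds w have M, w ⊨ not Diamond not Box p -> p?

1: not Diamond not Box p is F, p is T. ✓
2: not Diamond not Box p is F, p is T. ✓
3: not Diamond not Box p is F, p is F. ✓
4: not Diamond not Box p is F, p is F. ✓
5: not Diamond not Box p is T, p is F. ✗
6: not Diamond not Box p is T, p is F. ✗
7: not Diamond not Box p is T, p is T. ✓
Satisfying worlds: {1, 2, 3, 4, 7}.

5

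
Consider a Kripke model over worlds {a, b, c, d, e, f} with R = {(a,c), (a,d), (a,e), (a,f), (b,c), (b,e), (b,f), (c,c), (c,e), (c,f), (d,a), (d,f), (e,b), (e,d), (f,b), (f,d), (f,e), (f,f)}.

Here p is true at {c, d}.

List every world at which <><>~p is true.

{a, b, c, d, e, f}

a: successors {c, d, e, f}; <>~p there: c:T, d:T, e:T, f:T. ✓
b: successors {c, e, f}; <>~p there: c:T, e:T, f:T. ✓
c: successors {c, e, f}; <>~p there: c:T, e:T, f:T. ✓
d: successors {a, f}; <>~p there: a:T, f:T. ✓
e: successors {b, d}; <>~p there: b:T, d:T. ✓
f: successors {b, d, e, f}; <>~p there: b:T, d:T, e:T, f:T. ✓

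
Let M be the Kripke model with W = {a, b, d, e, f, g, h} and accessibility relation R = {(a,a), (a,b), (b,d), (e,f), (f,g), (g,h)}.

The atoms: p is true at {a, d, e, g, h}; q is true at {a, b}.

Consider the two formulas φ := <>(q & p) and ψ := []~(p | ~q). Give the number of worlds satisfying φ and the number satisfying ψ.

1 and 2

For <>(q & p):
a: successors {a, b}; q & p there: a:T, b:F. ✓
b: successors {d}; q & p there: d:F. ✗
d: no successors, so <>(q & p) fails. ✗
e: successors {f}; q & p there: f:F. ✗
f: successors {g}; q & p there: g:F. ✗
g: successors {h}; q & p there: h:F. ✗
h: no successors, so <>(q & p) fails. ✗
— 1 world.
For []~(p | ~q):
a: successors {a, b}; ~(p | ~q) there: a:F, b:T. ✗
b: successors {d}; ~(p | ~q) there: d:F. ✗
d: no successors, so []~(p | ~q) holds vacuously. ✓
e: successors {f}; ~(p | ~q) there: f:F. ✗
f: successors {g}; ~(p | ~q) there: g:F. ✗
g: successors {h}; ~(p | ~q) there: h:F. ✗
h: no successors, so []~(p | ~q) holds vacuously. ✓
— 2 worlds.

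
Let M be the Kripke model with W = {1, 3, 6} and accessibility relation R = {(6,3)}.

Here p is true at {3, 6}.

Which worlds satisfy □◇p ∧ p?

1: □◇p is T, p is F. ✗
3: □◇p is T, p is T. ✓
6: □◇p is F, p is T. ✗

{3}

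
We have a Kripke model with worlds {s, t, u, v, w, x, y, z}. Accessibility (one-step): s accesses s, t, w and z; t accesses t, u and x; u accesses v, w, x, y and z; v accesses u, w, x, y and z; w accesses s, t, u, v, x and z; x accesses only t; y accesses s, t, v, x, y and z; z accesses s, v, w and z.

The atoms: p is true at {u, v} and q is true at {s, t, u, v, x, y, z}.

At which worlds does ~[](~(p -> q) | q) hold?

s: [](~(p -> q) | q) is F. ✓
t: [](~(p -> q) | q) is T. ✗
u: [](~(p -> q) | q) is F. ✓
v: [](~(p -> q) | q) is F. ✓
w: [](~(p -> q) | q) is T. ✗
x: [](~(p -> q) | q) is T. ✗
y: [](~(p -> q) | q) is T. ✗
z: [](~(p -> q) | q) is F. ✓

{s, u, v, z}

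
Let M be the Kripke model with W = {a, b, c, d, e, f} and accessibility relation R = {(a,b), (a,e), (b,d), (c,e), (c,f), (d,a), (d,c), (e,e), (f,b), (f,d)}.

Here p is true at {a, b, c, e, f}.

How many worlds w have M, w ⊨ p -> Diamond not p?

3

a: p is T, Diamond not p is F. ✗
b: p is T, Diamond not p is T. ✓
c: p is T, Diamond not p is F. ✗
d: p is F, Diamond not p is F. ✓
e: p is T, Diamond not p is F. ✗
f: p is T, Diamond not p is T. ✓
Satisfying worlds: {b, d, f}.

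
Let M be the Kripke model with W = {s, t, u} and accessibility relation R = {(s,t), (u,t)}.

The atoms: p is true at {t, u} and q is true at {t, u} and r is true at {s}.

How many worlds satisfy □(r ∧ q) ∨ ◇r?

s: □(r ∧ q) is F, ◇r is F. ✗
t: □(r ∧ q) is T, ◇r is F. ✓
u: □(r ∧ q) is F, ◇r is F. ✗
Satisfying worlds: {t}.

1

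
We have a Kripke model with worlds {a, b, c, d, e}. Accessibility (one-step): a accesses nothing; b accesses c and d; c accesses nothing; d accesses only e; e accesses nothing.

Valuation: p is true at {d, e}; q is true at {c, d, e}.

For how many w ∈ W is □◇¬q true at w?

a: no successors, so □◇¬q holds vacuously. ✓
b: successors {c, d}; ◇¬q there: c:F, d:F. ✗
c: no successors, so □◇¬q holds vacuously. ✓
d: successors {e}; ◇¬q there: e:F. ✗
e: no successors, so □◇¬q holds vacuously. ✓
Satisfying worlds: {a, c, e}.

3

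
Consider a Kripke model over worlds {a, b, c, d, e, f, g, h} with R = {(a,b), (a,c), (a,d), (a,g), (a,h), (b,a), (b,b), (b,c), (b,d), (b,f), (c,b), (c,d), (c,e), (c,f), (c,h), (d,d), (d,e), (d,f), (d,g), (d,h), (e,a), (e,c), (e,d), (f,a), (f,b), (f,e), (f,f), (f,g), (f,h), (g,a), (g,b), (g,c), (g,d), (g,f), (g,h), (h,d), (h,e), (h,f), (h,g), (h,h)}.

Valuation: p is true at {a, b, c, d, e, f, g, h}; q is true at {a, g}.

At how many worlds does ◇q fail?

1

a: successors {b, c, d, g, h}; q there: b:F, c:F, d:F, g:T, h:F. ✓
b: successors {a, b, c, d, f}; q there: a:T, b:F, c:F, d:F, f:F. ✓
c: successors {b, d, e, f, h}; q there: b:F, d:F, e:F, f:F, h:F. ✗
d: successors {d, e, f, g, h}; q there: d:F, e:F, f:F, g:T, h:F. ✓
e: successors {a, c, d}; q there: a:T, c:F, d:F. ✓
f: successors {a, b, e, f, g, h}; q there: a:T, b:F, e:F, f:F, g:T, h:F. ✓
g: successors {a, b, c, d, f, h}; q there: a:T, b:F, c:F, d:F, f:F, h:F. ✓
h: successors {d, e, f, g, h}; q there: d:F, e:F, f:F, g:T, h:F. ✓
Satisfying worlds: {a, b, d, e, f, g, h}.
So ◇q fails at the other 1 world.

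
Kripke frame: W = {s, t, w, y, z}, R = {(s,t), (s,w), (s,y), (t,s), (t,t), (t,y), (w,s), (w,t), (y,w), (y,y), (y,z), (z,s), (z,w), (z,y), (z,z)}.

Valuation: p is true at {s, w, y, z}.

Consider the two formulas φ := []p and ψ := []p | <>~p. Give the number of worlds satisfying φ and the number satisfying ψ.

2 and 5

For []p:
s: successors {t, w, y}; p there: t:F, w:T, y:T. ✗
t: successors {s, t, y}; p there: s:T, t:F, y:T. ✗
w: successors {s, t}; p there: s:T, t:F. ✗
y: successors {w, y, z}; p there: w:T, y:T, z:T. ✓
z: successors {s, w, y, z}; p there: s:T, w:T, y:T, z:T. ✓
— 2 worlds.
For []p | <>~p:
s: []p is F, <>~p is T. ✓
t: []p is F, <>~p is T. ✓
w: []p is F, <>~p is T. ✓
y: []p is T, <>~p is F. ✓
z: []p is T, <>~p is F. ✓
— 5 worlds.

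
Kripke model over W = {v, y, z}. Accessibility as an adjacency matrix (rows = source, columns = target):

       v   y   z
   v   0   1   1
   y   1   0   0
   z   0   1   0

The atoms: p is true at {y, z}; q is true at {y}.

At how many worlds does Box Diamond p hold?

1

v: successors {y, z}; Diamond p there: y:F, z:T. ✗
y: successors {v}; Diamond p there: v:T. ✓
z: successors {y}; Diamond p there: y:F. ✗
Satisfying worlds: {y}.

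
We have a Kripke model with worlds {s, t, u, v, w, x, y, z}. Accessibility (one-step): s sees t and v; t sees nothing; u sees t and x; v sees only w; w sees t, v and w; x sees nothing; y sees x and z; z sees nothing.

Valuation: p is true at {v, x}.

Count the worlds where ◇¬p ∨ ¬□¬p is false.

3

s: ◇¬p is T, ¬□¬p is T. ✓
t: ◇¬p is F, ¬□¬p is F. ✗
u: ◇¬p is T, ¬□¬p is T. ✓
v: ◇¬p is T, ¬□¬p is F. ✓
w: ◇¬p is T, ¬□¬p is T. ✓
x: ◇¬p is F, ¬□¬p is F. ✗
y: ◇¬p is T, ¬□¬p is T. ✓
z: ◇¬p is F, ¬□¬p is F. ✗
Satisfying worlds: {s, u, v, w, y}.
So ◇¬p ∨ ¬□¬p fails at the other 3 worlds.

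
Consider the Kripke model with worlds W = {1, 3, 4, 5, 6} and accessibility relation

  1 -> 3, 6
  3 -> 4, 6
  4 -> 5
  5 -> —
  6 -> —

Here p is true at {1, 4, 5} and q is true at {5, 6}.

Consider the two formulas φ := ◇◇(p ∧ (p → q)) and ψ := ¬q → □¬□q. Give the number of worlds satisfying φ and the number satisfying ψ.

For ◇◇(p ∧ (p → q)):
1: successors {3, 6}; ◇(p ∧ (p → q)) there: 3:F, 6:F. ✗
3: successors {4, 6}; ◇(p ∧ (p → q)) there: 4:T, 6:F. ✓
4: successors {5}; ◇(p ∧ (p → q)) there: 5:F. ✗
5: no successors, so ◇◇(p ∧ (p → q)) fails. ✗
6: no successors, so ◇◇(p ∧ (p → q)) fails. ✗
— 1 world.
For ¬q → □¬□q:
1: ¬q is T, □¬□q is F. ✗
3: ¬q is T, □¬□q is F. ✗
4: ¬q is T, □¬□q is F. ✗
5: ¬q is F, □¬□q is T. ✓
6: ¬q is F, □¬□q is T. ✓
— 2 worlds.

1 and 2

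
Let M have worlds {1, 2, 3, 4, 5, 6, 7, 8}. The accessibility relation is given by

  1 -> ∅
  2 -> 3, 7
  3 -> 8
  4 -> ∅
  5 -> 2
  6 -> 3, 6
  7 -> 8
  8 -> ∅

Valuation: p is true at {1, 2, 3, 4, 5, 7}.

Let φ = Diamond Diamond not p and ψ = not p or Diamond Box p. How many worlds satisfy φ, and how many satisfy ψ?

2 and 5

For Diamond Diamond not p:
1: no successors, so Diamond Diamond not p fails. ✗
2: successors {3, 7}; Diamond not p there: 3:T, 7:T. ✓
3: successors {8}; Diamond not p there: 8:F. ✗
4: no successors, so Diamond Diamond not p fails. ✗
5: successors {2}; Diamond not p there: 2:F. ✗
6: successors {3, 6}; Diamond not p there: 3:T, 6:T. ✓
7: successors {8}; Diamond not p there: 8:F. ✗
8: no successors, so Diamond Diamond not p fails. ✗
— 2 worlds.
For not p or Diamond Box p:
1: not p is F, Diamond Box p is F. ✗
2: not p is F, Diamond Box p is F. ✗
3: not p is F, Diamond Box p is T. ✓
4: not p is F, Diamond Box p is F. ✗
5: not p is F, Diamond Box p is T. ✓
6: not p is T, Diamond Box p is F. ✓
7: not p is F, Diamond Box p is T. ✓
8: not p is T, Diamond Box p is F. ✓
— 5 worlds.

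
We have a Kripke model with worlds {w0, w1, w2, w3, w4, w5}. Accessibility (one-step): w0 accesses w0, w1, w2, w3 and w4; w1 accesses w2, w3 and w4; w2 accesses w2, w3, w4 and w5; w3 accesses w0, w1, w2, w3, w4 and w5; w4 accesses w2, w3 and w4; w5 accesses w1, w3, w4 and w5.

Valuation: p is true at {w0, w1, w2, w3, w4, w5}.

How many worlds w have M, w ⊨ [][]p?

w0: successors {w0, w1, w2, w3, w4}; []p there: w0:T, w1:T, w2:T, w3:T, w4:T. ✓
w1: successors {w2, w3, w4}; []p there: w2:T, w3:T, w4:T. ✓
w2: successors {w2, w3, w4, w5}; []p there: w2:T, w3:T, w4:T, w5:T. ✓
w3: successors {w0, w1, w2, w3, w4, w5}; []p there: w0:T, w1:T, w2:T, w3:T, w4:T, w5:T. ✓
w4: successors {w2, w3, w4}; []p there: w2:T, w3:T, w4:T. ✓
w5: successors {w1, w3, w4, w5}; []p there: w1:T, w3:T, w4:T, w5:T. ✓
Satisfying worlds: {w0, w1, w2, w3, w4, w5}.

6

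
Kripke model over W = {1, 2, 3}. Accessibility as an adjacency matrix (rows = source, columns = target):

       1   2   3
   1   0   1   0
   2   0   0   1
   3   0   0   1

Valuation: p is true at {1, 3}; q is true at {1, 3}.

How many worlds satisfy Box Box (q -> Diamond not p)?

1: successors {2}; Box (q -> Diamond not p) there: 2:F. ✗
2: successors {3}; Box (q -> Diamond not p) there: 3:F. ✗
3: successors {3}; Box (q -> Diamond not p) there: 3:F. ✗
Satisfying worlds: ∅.

0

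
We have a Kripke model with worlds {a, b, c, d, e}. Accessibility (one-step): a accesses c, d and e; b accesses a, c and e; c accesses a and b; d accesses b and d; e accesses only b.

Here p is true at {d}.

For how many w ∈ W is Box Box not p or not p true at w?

4

a: Box Box not p is F, not p is T. ✓
b: Box Box not p is F, not p is T. ✓
c: Box Box not p is F, not p is T. ✓
d: Box Box not p is F, not p is F. ✗
e: Box Box not p is T, not p is T. ✓
Satisfying worlds: {a, b, c, e}.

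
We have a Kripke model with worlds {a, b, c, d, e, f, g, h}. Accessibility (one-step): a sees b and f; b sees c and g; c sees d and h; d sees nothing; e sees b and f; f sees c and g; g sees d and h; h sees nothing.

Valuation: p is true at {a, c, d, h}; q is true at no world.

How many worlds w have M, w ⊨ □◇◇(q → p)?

4

a: successors {b, f}; ◇◇(q → p) there: b:T, f:T. ✓
b: successors {c, g}; ◇◇(q → p) there: c:F, g:F. ✗
c: successors {d, h}; ◇◇(q → p) there: d:F, h:F. ✗
d: no successors, so □◇◇(q → p) holds vacuously. ✓
e: successors {b, f}; ◇◇(q → p) there: b:T, f:T. ✓
f: successors {c, g}; ◇◇(q → p) there: c:F, g:F. ✗
g: successors {d, h}; ◇◇(q → p) there: d:F, h:F. ✗
h: no successors, so □◇◇(q → p) holds vacuously. ✓
Satisfying worlds: {a, d, e, h}.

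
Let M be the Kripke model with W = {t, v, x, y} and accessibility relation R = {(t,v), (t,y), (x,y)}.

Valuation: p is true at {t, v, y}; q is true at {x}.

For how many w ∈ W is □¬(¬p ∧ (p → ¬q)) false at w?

t: successors {v, y}; ¬(¬p ∧ (p → ¬q)) there: v:T, y:T. ✓
v: no successors, so □¬(¬p ∧ (p → ¬q)) holds vacuously. ✓
x: successors {y}; ¬(¬p ∧ (p → ¬q)) there: y:T. ✓
y: no successors, so □¬(¬p ∧ (p → ¬q)) holds vacuously. ✓
Satisfying worlds: {t, v, x, y}.
So □¬(¬p ∧ (p → ¬q)) fails at the other 0 worlds.

0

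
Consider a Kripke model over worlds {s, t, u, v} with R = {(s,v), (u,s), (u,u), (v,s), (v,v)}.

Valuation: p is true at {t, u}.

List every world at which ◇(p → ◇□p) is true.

s: successors {v}; p → ◇□p there: v:T. ✓
t: no successors, so ◇(p → ◇□p) fails. ✗
u: successors {s, u}; p → ◇□p there: s:T, u:F. ✓
v: successors {s, v}; p → ◇□p there: s:T, v:T. ✓

{s, u, v}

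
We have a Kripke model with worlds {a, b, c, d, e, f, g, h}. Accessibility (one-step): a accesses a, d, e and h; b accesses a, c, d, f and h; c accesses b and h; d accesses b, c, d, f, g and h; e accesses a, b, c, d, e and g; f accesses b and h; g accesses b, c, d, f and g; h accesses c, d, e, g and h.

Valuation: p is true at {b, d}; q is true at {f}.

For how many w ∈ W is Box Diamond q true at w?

0

a: successors {a, d, e, h}; Diamond q there: a:F, d:T, e:F, h:F. ✗
b: successors {a, c, d, f, h}; Diamond q there: a:F, c:F, d:T, f:F, h:F. ✗
c: successors {b, h}; Diamond q there: b:T, h:F. ✗
d: successors {b, c, d, f, g, h}; Diamond q there: b:T, c:F, d:T, f:F, g:T, h:F. ✗
e: successors {a, b, c, d, e, g}; Diamond q there: a:F, b:T, c:F, d:T, e:F, g:T. ✗
f: successors {b, h}; Diamond q there: b:T, h:F. ✗
g: successors {b, c, d, f, g}; Diamond q there: b:T, c:F, d:T, f:F, g:T. ✗
h: successors {c, d, e, g, h}; Diamond q there: c:F, d:T, e:F, g:T, h:F. ✗
Satisfying worlds: ∅.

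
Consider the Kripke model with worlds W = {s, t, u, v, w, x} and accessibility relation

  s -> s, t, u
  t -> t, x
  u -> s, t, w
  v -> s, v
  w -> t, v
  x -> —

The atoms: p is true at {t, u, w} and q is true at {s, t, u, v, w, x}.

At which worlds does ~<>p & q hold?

s: ~<>p is F, q is T. ✗
t: ~<>p is F, q is T. ✗
u: ~<>p is F, q is T. ✗
v: ~<>p is T, q is T. ✓
w: ~<>p is F, q is T. ✗
x: ~<>p is T, q is T. ✓

{v, x}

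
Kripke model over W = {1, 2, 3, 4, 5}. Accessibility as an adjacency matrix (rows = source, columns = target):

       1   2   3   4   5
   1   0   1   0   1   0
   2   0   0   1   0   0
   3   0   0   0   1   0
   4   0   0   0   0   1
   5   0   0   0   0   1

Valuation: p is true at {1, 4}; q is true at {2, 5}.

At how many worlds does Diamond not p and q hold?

1: Diamond not p is T, q is F. ✗
2: Diamond not p is T, q is T. ✓
3: Diamond not p is F, q is F. ✗
4: Diamond not p is T, q is F. ✗
5: Diamond not p is T, q is T. ✓
Satisfying worlds: {2, 5}.

2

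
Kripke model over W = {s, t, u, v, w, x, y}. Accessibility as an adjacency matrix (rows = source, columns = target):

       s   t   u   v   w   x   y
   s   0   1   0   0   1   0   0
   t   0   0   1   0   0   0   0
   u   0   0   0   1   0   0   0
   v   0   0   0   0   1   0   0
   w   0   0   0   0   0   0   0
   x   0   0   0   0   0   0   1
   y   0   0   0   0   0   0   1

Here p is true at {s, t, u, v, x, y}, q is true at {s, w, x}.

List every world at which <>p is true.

{s, t, u, x, y}

s: successors {t, w}; p there: t:T, w:F. ✓
t: successors {u}; p there: u:T. ✓
u: successors {v}; p there: v:T. ✓
v: successors {w}; p there: w:F. ✗
w: no successors, so <>p fails. ✗
x: successors {y}; p there: y:T. ✓
y: successors {y}; p there: y:T. ✓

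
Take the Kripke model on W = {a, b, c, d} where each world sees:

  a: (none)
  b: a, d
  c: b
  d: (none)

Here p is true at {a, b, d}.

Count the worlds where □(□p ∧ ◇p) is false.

1

a: no successors, so □(□p ∧ ◇p) holds vacuously. ✓
b: successors {a, d}; □p ∧ ◇p there: a:F, d:F. ✗
c: successors {b}; □p ∧ ◇p there: b:T. ✓
d: no successors, so □(□p ∧ ◇p) holds vacuously. ✓
Satisfying worlds: {a, c, d}.
So □(□p ∧ ◇p) fails at the other 1 world.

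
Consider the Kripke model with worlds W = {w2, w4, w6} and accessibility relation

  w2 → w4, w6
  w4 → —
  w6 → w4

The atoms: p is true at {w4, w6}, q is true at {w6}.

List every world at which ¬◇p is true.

w2: ◇p is T. ✗
w4: ◇p is F. ✓
w6: ◇p is T. ✗

{w4}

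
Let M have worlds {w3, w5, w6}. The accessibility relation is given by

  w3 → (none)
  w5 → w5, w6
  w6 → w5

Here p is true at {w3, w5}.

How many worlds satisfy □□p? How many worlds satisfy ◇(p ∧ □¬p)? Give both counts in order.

1 and 0

For □□p:
w3: no successors, so □□p holds vacuously. ✓
w5: successors {w5, w6}; □p there: w5:F, w6:T. ✗
w6: successors {w5}; □p there: w5:F. ✗
— 1 world.
For ◇(p ∧ □¬p):
w3: no successors, so ◇(p ∧ □¬p) fails. ✗
w5: successors {w5, w6}; p ∧ □¬p there: w5:F, w6:F. ✗
w6: successors {w5}; p ∧ □¬p there: w5:F. ✗
— 0 worlds.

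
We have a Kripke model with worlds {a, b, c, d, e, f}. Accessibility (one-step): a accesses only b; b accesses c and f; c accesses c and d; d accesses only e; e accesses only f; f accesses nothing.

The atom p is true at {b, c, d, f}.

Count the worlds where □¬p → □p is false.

a: □¬p is F, □p is T. ✓
b: □¬p is F, □p is T. ✓
c: □¬p is F, □p is T. ✓
d: □¬p is T, □p is F. ✗
e: □¬p is F, □p is T. ✓
f: □¬p is T, □p is T. ✓
Satisfying worlds: {a, b, c, e, f}.
So □¬p → □p fails at the other 1 world.

1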